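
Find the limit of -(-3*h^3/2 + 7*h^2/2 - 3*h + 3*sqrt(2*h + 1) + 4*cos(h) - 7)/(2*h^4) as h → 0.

41/48

Substitution gives 0/0 (the numerator vanishes to order 4).
Expand each term to order h^4: the coefficient of h^4 in 4·cos(h) is 1/6 and in 3·√(1 + 2h) is -15/8.
Lower-order terms cancel with the polynomial part, so the numerator is (-41/24)·h^4 + o(h^4), and the limit is (-41/24)/(-2) = 41/48.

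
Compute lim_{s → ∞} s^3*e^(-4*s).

0

Write as s^3/e^{4s}, an ∞/∞ form.
Exponential growth dominates any polynomial, so repeated L'Hôpital (or the standard result) gives 0.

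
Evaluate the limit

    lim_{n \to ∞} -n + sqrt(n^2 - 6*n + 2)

This has the form ∞ − ∞. Multiply and divide by the conjugate √(n^2 - 6*n + 2) + n.
That gives (-6n + 2) / (√(n^2 - 6*n + 2) + n).
Divide numerator and denominator by n: the limit is -6/(2·1) = -3.

-3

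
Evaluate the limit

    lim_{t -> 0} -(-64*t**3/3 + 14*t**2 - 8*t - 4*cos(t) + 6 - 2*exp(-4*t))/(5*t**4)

Substitution gives 0/0 (the numerator vanishes to order 4).
Expand each term to order t^4: the coefficient of t^4 in -2·e^(-4t) is -64/3 and in -4·cos(t) is -1/6.
Lower-order terms cancel with the polynomial part, so the numerator is (-43/2)·t^4 + o(t^4), and the limit is (-43/2)/(-5) = 43/10.

43/10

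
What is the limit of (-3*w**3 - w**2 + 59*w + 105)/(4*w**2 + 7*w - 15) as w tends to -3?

Direct substitution gives 0/0, so factor. Both numerator and denominator have (w + 3) as a factor.
After cancelling, the expression reduces to (-3*w^2 + 8*w + 35)/(4*w - 5).
Substituting w = -3 gives 16/17.

16/17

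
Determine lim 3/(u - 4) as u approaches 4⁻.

As u → 4⁻, (u - 4) → 0⁻, so (u - 4)^1 → 0⁻ and 3/(u - 4)^1 → -∞.

-∞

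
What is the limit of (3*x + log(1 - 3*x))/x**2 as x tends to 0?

-9/2

Direct substitution gives 0/0.
Apply L'Hôpital: lim (3 - 3/(1 - 3*x))/(2*x), still 0/0.
After 2 applications of L'Hôpital's rule the quotient is (-9/(1 - 3*x)^2)/(2); substituting x = 0 gives -9/2.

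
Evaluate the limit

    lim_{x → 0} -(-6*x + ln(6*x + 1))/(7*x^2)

18/7

Direct substitution gives 0/0.
Apply L'Hôpital: lim (-6 + 6/(6*x + 1))/(-14*x), still 0/0.
After 2 applications of L'Hôpital's rule the quotient is (-36/(6*x + 1)^2)/(-14); substituting x = 0 gives 18/7.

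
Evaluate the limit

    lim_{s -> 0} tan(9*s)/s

Substitution gives 0/0.
Since tan(u)/u → 1 as u → 0, tan(9s)/(9s) → 1 and the limit is 9.

9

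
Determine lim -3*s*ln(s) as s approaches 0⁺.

This is a 0·(−∞) form. Rewrite as -3·ln(s) / s^(−1) and apply L'Hôpital:
the derivative quotient is -3·(1/s) / (−1·s^(−2)) = (3/1)·s^1 → 0.

0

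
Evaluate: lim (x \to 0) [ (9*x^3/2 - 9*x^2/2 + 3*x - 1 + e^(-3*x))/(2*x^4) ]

Direct substitution gives 0/0.
Apply L'Hôpital: lim (27*x^2/2 - 9*x + 3 - 3*e^(-3*x))/(8*x^3), still 0/0.
Apply L'Hôpital: lim (27*x - 9 + 9*e^(-3*x))/(24*x^2), still 0/0.
Apply L'Hôpital: lim (27 - 27*e^(-3*x))/(48*x), still 0/0.
After 4 applications of L'Hôpital's rule the quotient is (81*e^(-3*x))/(48); substituting x = 0 gives 27/16.

27/16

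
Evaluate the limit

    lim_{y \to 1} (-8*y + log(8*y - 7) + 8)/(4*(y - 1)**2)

-8

Direct substitution gives 0/0.
Apply L'Hôpital: lim (-8 + 8/(8*y - 7))/(8*y - 8), still 0/0.
After 2 applications of L'Hôpital's rule the quotient is (-64/(8*y - 7)^2)/(8); substituting y = 1 gives -8.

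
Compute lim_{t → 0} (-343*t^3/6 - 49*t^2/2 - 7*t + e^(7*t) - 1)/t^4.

Direct substitution gives 0/0.
Apply L'Hôpital: lim (-343*t^2/2 - 49*t + 7*e^(7*t) - 7)/(4*t^3), still 0/0.
Apply L'Hôpital: lim (-343*t + 49*e^(7*t) - 49)/(12*t^2), still 0/0.
Apply L'Hôpital: lim (343*e^(7*t) - 343)/(24*t), still 0/0.
After 4 applications of L'Hôpital's rule the quotient is (2401*e^(7*t))/(24); substituting t = 0 gives 2401/24.

2401/24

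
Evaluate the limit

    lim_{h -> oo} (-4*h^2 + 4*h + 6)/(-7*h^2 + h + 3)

Numerator and denominator both have degree 2.
Dividing every term by h^2, all lower-order terms vanish and the limit is the ratio of leading coefficients, -4/(-7) = 4/7.

4/7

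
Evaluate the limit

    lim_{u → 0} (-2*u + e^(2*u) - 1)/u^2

2

Direct substitution gives 0/0.
Apply L'Hôpital: lim (2*e^(2*u) - 2)/(2*u), still 0/0.
After 2 applications of L'Hôpital's rule the quotient is (4*e^(2*u))/(2); substituting u = 0 gives 2.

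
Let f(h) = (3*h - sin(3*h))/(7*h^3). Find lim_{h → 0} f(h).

Direct substitution gives 0/0.
Apply L'Hôpital: lim (3 - 3*cos(3*h))/(21*h^2), still 0/0.
Apply L'Hôpital: lim (9*sin(3*h))/(42*h), still 0/0.
After 3 applications of L'Hôpital's rule the quotient is (27*cos(3*h))/(42); substituting h = 0 gives 9/14.

9/14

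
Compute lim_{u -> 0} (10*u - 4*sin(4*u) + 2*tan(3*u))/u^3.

182/3

Substitution gives 0/0 (the numerator vanishes to order 3).
Expand each term to order u^3: the coefficient of u^3 in 2·tan(3u) is 18 and in -4·sin(4u) is 128/3.
Lower-order terms cancel with the polynomial part, so the numerator is (182/3)·u^3 + o(u^3), and the limit is (182/3)/(1) = 182/3.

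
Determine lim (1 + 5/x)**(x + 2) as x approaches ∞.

The base → 1 and the exponent → ∞: a 1^∞ form.
Take logarithms: (x + 2)·ln(1 + 5/x). Since ln(1+u) ~ u for small u, this behaves like (x)·(5/x) → 5.
So the limit is e^(5).

e^(5)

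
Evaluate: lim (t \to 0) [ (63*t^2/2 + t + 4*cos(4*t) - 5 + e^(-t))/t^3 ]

Substitution gives 0/0; apply L'Hôpital's rule 3 times.
After differentiating numerator and denominator 3 times the quotient is (256*sin(4*t) - e^(-t))/(6); at t = 0 this is -1/6.

-1/6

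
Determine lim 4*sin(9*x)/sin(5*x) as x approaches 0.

36/5

Substitution gives 0/0.
Divide numerator and denominator by x: sin(9x)/x → 9 and sin(5x)/x → 5, so the limit is 4·9/5 = 36/5.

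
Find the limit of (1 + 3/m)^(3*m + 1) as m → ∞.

e^(9)

Write it as [(1 + 3/m)^m]^(3) · (1 + 3/m)^(1). The bracketed term tends to e^(3) and the second factor to 1, so the limit is e^(9).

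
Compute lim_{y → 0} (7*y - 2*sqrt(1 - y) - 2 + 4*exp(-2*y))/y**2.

33/4

Substitution gives 0/0; apply L'Hôpital's rule 2 times.
After differentiating numerator and denominator 2 times the quotient is (16*e^(-2*y) + 1/(2*(1 - y)^(3/2)))/(2); at y = 0 this is 33/4.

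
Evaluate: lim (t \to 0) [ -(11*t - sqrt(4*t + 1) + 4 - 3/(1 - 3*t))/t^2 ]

Substitution gives 0/0; apply L'Hôpital's rule 2 times.
After differentiating numerator and denominator 2 times the quotient is (4/(4*t + 1)^(3/2) + 54/(3*t - 1)^3)/(-2); at t = 0 this is 25.

25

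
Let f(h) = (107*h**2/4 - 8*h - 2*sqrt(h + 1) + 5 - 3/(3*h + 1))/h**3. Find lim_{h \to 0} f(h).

647/8

Substitution gives 0/0; apply L'Hôpital's rule 3 times.
After differentiating numerator and denominator 3 times the quotient is (486/(3*h + 1)^4 - 3/(4*(h + 1)^(5/2)))/(6); at h = 0 this is 647/8.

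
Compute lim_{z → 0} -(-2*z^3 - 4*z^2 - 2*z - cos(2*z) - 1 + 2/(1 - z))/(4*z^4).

-1/3

Substitution gives 0/0; apply L'Hôpital's rule 4 times.
After differentiating numerator and denominator 4 times the quotient is (-16*cos(2*z) - 48/(z - 1)^5)/(-96); at z = 0 this is -1/3.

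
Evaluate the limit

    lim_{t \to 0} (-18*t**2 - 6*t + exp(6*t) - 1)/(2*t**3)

18

Direct substitution gives 0/0.
Apply L'Hôpital: lim (-36*t + 6*e^(6*t) - 6)/(6*t^2), still 0/0.
Apply L'Hôpital: lim (36*e^(6*t) - 36)/(12*t), still 0/0.
After 3 applications of L'Hôpital's rule the quotient is (216*e^(6*t))/(12); substituting t = 0 gives 18.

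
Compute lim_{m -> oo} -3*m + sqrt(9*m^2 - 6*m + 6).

-1

An ∞ − ∞ form. Rationalising with the conjugate, the difference becomes (-6m + 6) / (√(9*m^2 - 6*m + 6) + 3m).
For large m the denominator behaves like 2·3m, so the quotient tends to -6/6 = -1.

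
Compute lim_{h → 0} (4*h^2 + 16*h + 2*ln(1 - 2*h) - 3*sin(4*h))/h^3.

Substitution gives 0/0; apply L'Hôpital's rule 3 times.
After differentiating numerator and denominator 3 times the quotient is (192*cos(4*h) + 32/(2*h - 1)^3)/(6); at h = 0 this is 80/3.

80/3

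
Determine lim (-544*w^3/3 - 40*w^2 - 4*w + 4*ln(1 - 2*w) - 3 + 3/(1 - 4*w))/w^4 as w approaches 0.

Substitution gives 0/0 (the numerator vanishes to order 4).
Expand each term to order w^4: the coefficient of w^4 in 3·1/(1 - 4w) is 768 and in 4·ln(1 - 2w) is -16.
Lower-order terms cancel with the polynomial part, so the numerator is (752)·w^4 + o(w^4), and the limit is (752)/(1) = 752.

752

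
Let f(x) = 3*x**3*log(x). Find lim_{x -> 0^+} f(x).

0

This is a 0·(−∞) form. Rewrite as 3·ln(x) / x^(−3) and apply L'Hôpital:
the derivative quotient is 3·(1/x) / (−3·x^(−4)) = (-3/3)·x^3 → 0.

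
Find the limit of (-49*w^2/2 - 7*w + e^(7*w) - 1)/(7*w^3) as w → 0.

49/6

Direct substitution gives 0/0.
Apply L'Hôpital: lim (-49*w + 7*e^(7*w) - 7)/(21*w^2), still 0/0.
Apply L'Hôpital: lim (49*e^(7*w) - 49)/(42*w), still 0/0.
After 3 applications of L'Hôpital's rule the quotient is (343*e^(7*w))/(42); substituting w = 0 gives 49/6.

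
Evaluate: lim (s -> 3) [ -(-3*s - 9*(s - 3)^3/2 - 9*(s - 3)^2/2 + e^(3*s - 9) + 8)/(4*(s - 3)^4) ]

-27/32

Direct substitution gives 0/0.
Apply L'Hôpital: lim (-9*s - 27*(s - 3)^2/2 + 3*e^(3*s - 9) + 24)/(-16*(s - 3)^3), still 0/0.
Apply L'Hôpital: lim (-27*s + 9*e^(3*s - 9) + 72)/(-48*(s - 3)^2), still 0/0.
Apply L'Hôpital: lim (27*e^(3*s - 9) - 27)/(288 - 96*s), still 0/0.
After 4 applications of L'Hôpital's rule the quotient is (81*e^(3*s - 9))/(-96); substituting s = 3 gives -27/32.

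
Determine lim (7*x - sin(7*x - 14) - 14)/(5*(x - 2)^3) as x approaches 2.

Direct substitution gives 0/0.
Apply L'Hôpital: lim (7 - 7*cos(7*x - 14))/(15*(x - 2)^2), still 0/0.
Apply L'Hôpital: lim (49*sin(7*x - 14))/(30*x - 60), still 0/0.
After 3 applications of L'Hôpital's rule the quotient is (343*cos(7*x - 14))/(30); substituting x = 2 gives 343/30.

343/30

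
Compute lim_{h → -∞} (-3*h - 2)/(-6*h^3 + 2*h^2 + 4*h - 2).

The denominator has degree 3 and the numerator degree 1. Dividing numerator and denominator by h^3 sends every term to 0 except the leading denominator term, so the limit is 0.

0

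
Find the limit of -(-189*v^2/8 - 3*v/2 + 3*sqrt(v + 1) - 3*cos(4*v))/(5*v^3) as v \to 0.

-3/80

Substitution gives 0/0; apply L'Hôpital's rule 3 times.
After differentiating numerator and denominator 3 times the quotient is (-192*sin(4*v) + 9/(8*(v + 1)^(5/2)))/(-30); at v = 0 this is -3/80.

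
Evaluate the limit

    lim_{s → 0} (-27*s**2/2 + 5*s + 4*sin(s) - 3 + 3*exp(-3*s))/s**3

Substitution gives 0/0 (the numerator vanishes to order 3).
Expand each term to order s^3: the coefficient of s^3 in 3·e^(-3s) is -27/2 and in 4·sin(s) is -2/3.
Lower-order terms cancel with the polynomial part, so the numerator is (-85/6)·s^3 + o(s^3), and the limit is (-85/6)/(1) = -85/6.

-85/6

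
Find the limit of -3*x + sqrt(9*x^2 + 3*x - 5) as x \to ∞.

An ∞ − ∞ form. Rationalising with the conjugate, the difference becomes (3x - 5) / (√(9*x^2 + 3*x - 5) + 3x).
For large x the denominator behaves like 2·3x, so the quotient tends to 3/6 = 1/2.

1/2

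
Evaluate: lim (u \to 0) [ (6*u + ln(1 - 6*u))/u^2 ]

-18

Direct substitution gives 0/0.
Apply L'Hôpital: lim (6 - 6/(1 - 6*u))/(2*u), still 0/0.
After 2 applications of L'Hôpital's rule the quotient is (-36/(1 - 6*u)^2)/(2); substituting u = 0 gives -18.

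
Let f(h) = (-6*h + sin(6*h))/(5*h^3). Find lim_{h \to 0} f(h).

Direct substitution gives 0/0.
Apply L'Hôpital: lim (6*cos(6*h) - 6)/(15*h^2), still 0/0.
Apply L'Hôpital: lim (-36*sin(6*h))/(30*h), still 0/0.
After 3 applications of L'Hôpital's rule the quotient is (-216*cos(6*h))/(30); substituting h = 0 gives -36/5.

-36/5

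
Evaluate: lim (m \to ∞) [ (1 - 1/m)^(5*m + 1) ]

Let L be the limit and take ln: ln L = lim (5m + 1)·ln(1 - 1/m) = lim (5m + 1)·(-1/m + O(1/m²)) = -5.
Hence L = e^(-5).

e^(-5)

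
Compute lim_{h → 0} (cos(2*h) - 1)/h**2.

Direct substitution gives 0/0.
Apply L'Hôpital: lim (-2*sin(2*h))/(2*h), still 0/0.
After 2 applications of L'Hôpital's rule the quotient is (-4*cos(2*h))/(2); substituting h = 0 gives -2.

-2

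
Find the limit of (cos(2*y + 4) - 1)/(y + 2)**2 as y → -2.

-2

Direct substitution gives 0/0.
Apply L'Hôpital: lim (-2*sin(2*y + 4))/(2*y + 4), still 0/0.
After 2 applications of L'Hôpital's rule the quotient is (-4*cos(2*y + 4))/(2); substituting y = -2 gives -2.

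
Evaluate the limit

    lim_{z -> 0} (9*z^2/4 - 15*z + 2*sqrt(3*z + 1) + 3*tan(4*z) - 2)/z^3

539/8

Substitution gives 0/0; apply L'Hôpital's rule 3 times.
After differentiating numerator and denominator 3 times the quotient is (1152*tan(4*z)^2/cos(4*z)^2 + 384/cos(4*z)^2 + 81/(4*(3*z + 1)^(5/2)))/(6); at z = 0 this is 539/8.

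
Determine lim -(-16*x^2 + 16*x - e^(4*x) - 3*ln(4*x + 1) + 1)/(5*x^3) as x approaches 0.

Substitution gives 0/0 (the numerator vanishes to order 3).
Expand each term to order x^3: the coefficient of x^3 in -3·ln(1 + 4x) is -64 and in −e^(4x) is -32/3.
Lower-order terms cancel with the polynomial part, so the numerator is (-224/3)·x^3 + o(x^3), and the limit is (-224/3)/(-5) = 224/15.

224/15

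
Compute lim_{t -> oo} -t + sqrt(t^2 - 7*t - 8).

An ∞ − ∞ form. Rationalising with the conjugate, the difference becomes (-7t - 8) / (√(t^2 - 7*t - 8) + t).
For large t the denominator behaves like 2·t, so the quotient tends to -7/2 = -7/2.

-7/2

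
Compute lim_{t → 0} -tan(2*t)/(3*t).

-2/3

Substitution gives 0/0.
Since tan(u)/u → 1 as u → 0, tan(2t)/(2t) → 1 and the limit is 2/(-3) = -2/3.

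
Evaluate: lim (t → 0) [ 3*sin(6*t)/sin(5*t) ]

Substitution gives 0/0.
Divide numerator and denominator by t: sin(6t)/t → 6 and sin(5t)/t → 5, so the limit is 3·6/5 = 18/5.

18/5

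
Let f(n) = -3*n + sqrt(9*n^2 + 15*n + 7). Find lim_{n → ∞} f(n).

5/2

An ∞ − ∞ form. Rationalising with the conjugate, the difference becomes (15n + 7) / (√(9*n^2 + 15*n + 7) + 3n).
For large n the denominator behaves like 2·3n, so the quotient tends to 15/6 = 5/2.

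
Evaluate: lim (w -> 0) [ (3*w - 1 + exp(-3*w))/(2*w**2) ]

9/4

Direct substitution gives 0/0.
Apply L'Hôpital: lim (3 - 3*e^(-3*w))/(4*w), still 0/0.
After 2 applications of L'Hôpital's rule the quotient is (9*e^(-3*w))/(4); substituting w = 0 gives 9/4.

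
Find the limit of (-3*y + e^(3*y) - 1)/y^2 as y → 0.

Direct substitution gives 0/0.
Apply L'Hôpital: lim (3*e^(3*y) - 3)/(2*y), still 0/0.
After 2 applications of L'Hôpital's rule the quotient is (9*e^(3*y))/(2); substituting y = 0 gives 9/2.

9/2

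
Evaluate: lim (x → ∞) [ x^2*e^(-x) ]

0

Write as x^2/e^{1x}, an ∞/∞ form.
Exponential growth dominates any polynomial, so repeated L'Hôpital (or the standard result) gives 0.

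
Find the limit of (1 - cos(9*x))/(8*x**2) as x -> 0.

Substitution gives 0/0.
Use (1 − cos u)/u² → 1/2 with u = 9x: the limit is 9²/(2·8) = 81/16.

81/16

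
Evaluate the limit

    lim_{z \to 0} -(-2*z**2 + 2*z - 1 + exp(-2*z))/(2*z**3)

2/3

Direct substitution gives 0/0.
Apply L'Hôpital: lim (-4*z + 2 - 2*e^(-2*z))/(-6*z^2), still 0/0.
Apply L'Hôpital: lim (-4 + 4*e^(-2*z))/(-12*z), still 0/0.
After 3 applications of L'Hôpital's rule the quotient is (-8*e^(-2*z))/(-12); substituting z = 0 gives 2/3.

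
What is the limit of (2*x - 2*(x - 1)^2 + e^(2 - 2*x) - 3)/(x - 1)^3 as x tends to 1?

-4/3

Direct substitution gives 0/0.
Apply L'Hôpital: lim (-4*x - 2*e^(2 - 2*x) + 6)/(3*(x - 1)^2), still 0/0.
Apply L'Hôpital: lim (4*e^(2 - 2*x) - 4)/(6*x - 6), still 0/0.
After 3 applications of L'Hôpital's rule the quotient is (-8*e^(2 - 2*x))/(6); substituting x = 1 gives -4/3.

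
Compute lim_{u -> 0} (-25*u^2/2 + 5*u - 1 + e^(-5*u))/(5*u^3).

-25/6

Direct substitution gives 0/0.
Apply L'Hôpital: lim (-25*u + 5 - 5*e^(-5*u))/(15*u^2), still 0/0.
Apply L'Hôpital: lim (-25 + 25*e^(-5*u))/(30*u), still 0/0.
After 3 applications of L'Hôpital's rule the quotient is (-125*e^(-5*u))/(30); substituting u = 0 gives -25/6.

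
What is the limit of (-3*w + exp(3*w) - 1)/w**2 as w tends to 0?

Direct substitution gives 0/0.
Apply L'Hôpital: lim (3*e^(3*w) - 3)/(2*w), still 0/0.
After 2 applications of L'Hôpital's rule the quotient is (9*e^(3*w))/(2); substituting w = 0 gives 9/2.

9/2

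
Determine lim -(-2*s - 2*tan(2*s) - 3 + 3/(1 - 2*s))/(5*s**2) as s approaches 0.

Substitution gives 0/0 (the numerator vanishes to order 2).
Expand each term to order s^2: the coefficient of s^2 in -2·tan(2s) is 0 and in 3·1/(1 - 2s) is 12.
Lower-order terms cancel with the polynomial part, so the numerator is (12)·s^2 + o(s^2), and the limit is (12)/(-5) = -12/5.

-12/5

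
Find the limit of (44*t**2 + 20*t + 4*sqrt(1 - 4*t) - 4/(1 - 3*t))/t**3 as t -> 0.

Substitution gives 0/0; apply L'Hôpital's rule 3 times.
After differentiating numerator and denominator 3 times the quotient is (-648/(3*t - 1)^4 - 96/(1 - 4*t)^(5/2))/(6); at t = 0 this is -124.

-124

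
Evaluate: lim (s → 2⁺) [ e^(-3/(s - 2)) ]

As s → 2⁺, -3/(s - 2) → −∞, so e^(-3/(s - 2)) → 0.

0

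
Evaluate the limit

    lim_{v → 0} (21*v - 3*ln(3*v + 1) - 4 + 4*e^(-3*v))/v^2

63/2

Substitution gives 0/0 (the numerator vanishes to order 2).
Expand each term to order v^2: the coefficient of v^2 in 4·e^(-3v) is 18 and in -3·ln(1 + 3v) is 27/2.
Lower-order terms cancel with the polynomial part, so the numerator is (63/2)·v^2 + o(v^2), and the limit is (63/2)/(1) = 63/2.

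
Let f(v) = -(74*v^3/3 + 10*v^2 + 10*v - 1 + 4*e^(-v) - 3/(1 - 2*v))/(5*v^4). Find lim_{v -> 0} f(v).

287/30

Substitution gives 0/0; apply L'Hôpital's rule 4 times.
After differentiating numerator and denominator 4 times the quotient is (4*e^(-v) + 1152/(2*v - 1)^5)/(-120); at v = 0 this is 287/30.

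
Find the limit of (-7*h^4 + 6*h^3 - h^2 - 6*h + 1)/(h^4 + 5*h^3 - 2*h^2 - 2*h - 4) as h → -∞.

-7

Numerator and denominator both have degree 4.
Dividing every term by h^4, all lower-order terms vanish and the limit is the ratio of leading coefficients, -7/(1) = -7.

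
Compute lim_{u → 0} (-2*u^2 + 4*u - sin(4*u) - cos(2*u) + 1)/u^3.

Substitution gives 0/0 (the numerator vanishes to order 3).
Expand each term to order u^3: the coefficient of u^3 in −sin(4u) is 32/3 and in −cos(2u) is 0.
Lower-order terms cancel with the polynomial part, so the numerator is (32/3)·u^3 + o(u^3), and the limit is (32/3)/(1) = 32/3.

32/3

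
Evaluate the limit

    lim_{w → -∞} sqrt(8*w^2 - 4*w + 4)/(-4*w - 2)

√(2)/2

For large |w|, √(8*w^2 - 4*w + 4) ≈ √8·|w| and the denominator ≈ -4w.
Since w → −∞, |w| = −w, giving −√8/(-4) = √(2)/2.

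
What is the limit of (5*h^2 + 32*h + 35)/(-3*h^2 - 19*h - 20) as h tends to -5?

At h = -5 both the top and bottom vanish — a removable singularity. Factoring out (h + 5) from each leaves (5*h + 7)/(-3*h - 4), which at h = -5 equals -18/11.

-18/11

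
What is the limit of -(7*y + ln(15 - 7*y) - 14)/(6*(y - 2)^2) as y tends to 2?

Direct substitution gives 0/0.
Apply L'Hôpital: lim (7 - 7/(15 - 7*y))/(24 - 12*y), still 0/0.
After 2 applications of L'Hôpital's rule the quotient is (-49/(15 - 7*y)^2)/(-12); substituting y = 2 gives 49/12.

49/12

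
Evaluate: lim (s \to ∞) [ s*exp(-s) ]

0

Write as s^1/e^{1s}, an ∞/∞ form.
Exponential growth dominates any polynomial, so repeated L'Hôpital (or the standard result) gives 0.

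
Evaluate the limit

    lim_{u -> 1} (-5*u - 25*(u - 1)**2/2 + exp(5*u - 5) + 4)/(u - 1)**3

Direct substitution gives 0/0.
Apply L'Hôpital: lim (-25*u + 5*e^(5*u - 5) + 20)/(3*(u - 1)^2), still 0/0.
Apply L'Hôpital: lim (25*e^(5*u - 5) - 25)/(6*u - 6), still 0/0.
After 3 applications of L'Hôpital's rule the quotient is (125*e^(5*u - 5))/(6); substituting u = 1 gives 125/6.

125/6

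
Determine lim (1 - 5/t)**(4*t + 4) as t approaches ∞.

Write it as [(1 - 5/t)^t]^(4) · (1 - 5/t)^(4). The bracketed term tends to e^(-5) and the second factor to 1, so the limit is e^(-20).

e^(-20)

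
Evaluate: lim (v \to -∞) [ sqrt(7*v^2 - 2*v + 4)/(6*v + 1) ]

-√(7)/6

For large |v|, √(7*v^2 - 2*v + 4) ≈ √7·|v| and the denominator ≈ 6v.
Since v → −∞, |v| = −v, giving −√7/(6) = -√(7)/6.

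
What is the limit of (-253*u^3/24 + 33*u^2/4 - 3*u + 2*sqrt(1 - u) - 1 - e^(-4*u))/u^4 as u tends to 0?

Substitution gives 0/0 (the numerator vanishes to order 4).
Expand each term to order u^4: the coefficient of u^4 in 2·√(1 - u) is -5/64 and in −e^(-4u) is -32/3.
Lower-order terms cancel with the polynomial part, so the numerator is (-2063/192)·u^4 + o(u^4), and the limit is (-2063/192)/(1) = -2063/192.

-2063/192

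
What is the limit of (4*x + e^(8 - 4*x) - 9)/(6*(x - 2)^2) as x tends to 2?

Direct substitution gives 0/0.
Apply L'Hôpital: lim (4 - 4*e^(8 - 4*x))/(12*x - 24), still 0/0.
After 2 applications of L'Hôpital's rule the quotient is (16*e^(8 - 4*x))/(12); substituting x = 2 gives 4/3.

4/3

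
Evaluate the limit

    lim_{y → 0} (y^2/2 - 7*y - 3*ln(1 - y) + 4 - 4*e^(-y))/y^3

5/3

Substitution gives 0/0 (the numerator vanishes to order 3).
Expand each term to order y^3: the coefficient of y^3 in -3·ln(1 - y) is 1 and in -4·e^(-y) is 2/3.
Lower-order terms cancel with the polynomial part, so the numerator is (5/3)·y^3 + o(y^3), and the limit is (5/3)/(1) = 5/3.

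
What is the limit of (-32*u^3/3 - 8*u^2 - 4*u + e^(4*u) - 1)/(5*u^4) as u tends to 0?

32/15

Direct substitution gives 0/0.
Apply L'Hôpital: lim (-32*u^2 - 16*u + 4*e^(4*u) - 4)/(20*u^3), still 0/0.
Apply L'Hôpital: lim (-64*u + 16*e^(4*u) - 16)/(60*u^2), still 0/0.
Apply L'Hôpital: lim (64*e^(4*u) - 64)/(120*u), still 0/0.
After 4 applications of L'Hôpital's rule the quotient is (256*e^(4*u))/(120); substituting u = 0 gives 32/15.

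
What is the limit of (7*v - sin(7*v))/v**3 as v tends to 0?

Direct substitution gives 0/0.
Apply L'Hôpital: lim (7 - 7*cos(7*v))/(3*v^2), still 0/0.
Apply L'Hôpital: lim (49*sin(7*v))/(6*v), still 0/0.
After 3 applications of L'Hôpital's rule the quotient is (343*cos(7*v))/(6); substituting v = 0 gives 343/6.

343/6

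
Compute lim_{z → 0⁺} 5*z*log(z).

This is a 0·(−∞) form. Rewrite as 5·ln(z) / z^(−1) and apply L'Hôpital:
the derivative quotient is 5·(1/z) / (−1·z^(−2)) = (-5/1)·z^1 → 0.

0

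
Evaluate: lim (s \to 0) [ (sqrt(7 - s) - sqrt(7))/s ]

-√(7)/14

Substitution gives 0/0. Multiply numerator and denominator by the conjugate √(7 - s) + √7.
The numerator becomes (7 - s) − 7 = -s, so the expression simplifies to -1/(√(7 - s) + √7).
Letting s → 0 gives -1/(2√7) = -√(7)/14.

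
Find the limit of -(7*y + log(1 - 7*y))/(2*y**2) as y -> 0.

Direct substitution gives 0/0.
Apply L'Hôpital: lim (7 - 7/(1 - 7*y))/(-4*y), still 0/0.
After 2 applications of L'Hôpital's rule the quotient is (-49/(1 - 7*y)^2)/(-4); substituting y = 0 gives 49/4.

49/4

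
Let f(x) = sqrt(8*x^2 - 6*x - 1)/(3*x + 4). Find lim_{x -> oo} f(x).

For large |x|, √(8*x^2 - 6*x - 1) ≈ √8·|x| and the denominator ≈ 3x.
Since x → +∞, |x| = x, giving √8/(3) = 2*√(2)/3.

2*√(2)/3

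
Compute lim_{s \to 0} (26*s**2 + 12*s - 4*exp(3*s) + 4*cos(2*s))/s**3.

-18

Substitution gives 0/0; apply L'Hôpital's rule 3 times.
After differentiating numerator and denominator 3 times the quotient is (-108*e^(3*s) + 32*sin(2*s))/(6); at s = 0 this is -18.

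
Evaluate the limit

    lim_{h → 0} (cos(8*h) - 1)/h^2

-32

Direct substitution gives 0/0.
Apply L'Hôpital: lim (-8*sin(8*h))/(2*h), still 0/0.
After 2 applications of L'Hôpital's rule the quotient is (-64*cos(8*h))/(2); substituting h = 0 gives -32.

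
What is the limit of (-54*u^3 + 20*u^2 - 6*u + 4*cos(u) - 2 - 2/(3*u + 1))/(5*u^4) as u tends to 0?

Substitution gives 0/0 (the numerator vanishes to order 4).
Expand each term to order u^4: the coefficient of u^4 in -2·1/(1 + 3u) is -162 and in 4·cos(u) is 1/6.
Lower-order terms cancel with the polynomial part, so the numerator is (-971/6)·u^4 + o(u^4), and the limit is (-971/6)/(5) = -971/30.

-971/30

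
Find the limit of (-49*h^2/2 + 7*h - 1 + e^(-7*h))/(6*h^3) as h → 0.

Direct substitution gives 0/0.
Apply L'Hôpital: lim (-49*h + 7 - 7*e^(-7*h))/(18*h^2), still 0/0.
Apply L'Hôpital: lim (-49 + 49*e^(-7*h))/(36*h), still 0/0.
After 3 applications of L'Hôpital's rule the quotient is (-343*e^(-7*h))/(36); substituting h = 0 gives -343/36.

-343/36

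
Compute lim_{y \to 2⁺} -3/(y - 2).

As y → 2⁺, (y - 2) → 0⁺, so (y - 2)^1 → 0⁺ and -3/(y - 2)^1 → -∞.

-∞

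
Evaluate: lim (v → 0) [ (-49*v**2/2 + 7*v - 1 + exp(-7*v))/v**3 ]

Direct substitution gives 0/0.
Apply L'Hôpital: lim (-49*v + 7 - 7*e^(-7*v))/(3*v^2), still 0/0.
Apply L'Hôpital: lim (-49 + 49*e^(-7*v))/(6*v), still 0/0.
After 3 applications of L'Hôpital's rule the quotient is (-343*e^(-7*v))/(6); substituting v = 0 gives -343/6.

-343/6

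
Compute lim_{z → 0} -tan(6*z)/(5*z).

-6/5

Substitution gives 0/0.
Since tan(u)/u → 1 as u → 0, tan(6z)/(6z) → 1 and the limit is 6/(-5) = -6/5.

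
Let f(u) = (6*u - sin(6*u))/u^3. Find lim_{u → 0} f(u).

Direct substitution gives 0/0.
Apply L'Hôpital: lim (6 - 6*cos(6*u))/(3*u^2), still 0/0.
Apply L'Hôpital: lim (36*sin(6*u))/(6*u), still 0/0.
After 3 applications of L'Hôpital's rule the quotient is (216*cos(6*u))/(6); substituting u = 0 gives 36.

36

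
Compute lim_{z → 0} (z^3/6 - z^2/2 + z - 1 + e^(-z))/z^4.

1/24

Direct substitution gives 0/0.
Apply L'Hôpital: lim (z^2/2 - z + 1 - e^(-z))/(4*z^3), still 0/0.
Apply L'Hôpital: lim (z - 1 + e^(-z))/(12*z^2), still 0/0.
Apply L'Hôpital: lim (1 - e^(-z))/(24*z), still 0/0.
After 4 applications of L'Hôpital's rule the quotient is (e^(-z))/(24); substituting z = 0 gives 1/24.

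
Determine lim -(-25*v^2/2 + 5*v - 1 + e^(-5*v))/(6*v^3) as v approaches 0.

Direct substitution gives 0/0.
Apply L'Hôpital: lim (-25*v + 5 - 5*e^(-5*v))/(-18*v^2), still 0/0.
Apply L'Hôpital: lim (-25 + 25*e^(-5*v))/(-36*v), still 0/0.
After 3 applications of L'Hôpital's rule the quotient is (-125*e^(-5*v))/(-36); substituting v = 0 gives 125/36.

125/36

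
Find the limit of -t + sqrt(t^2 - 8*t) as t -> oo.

-4

An ∞ − ∞ form. Rationalising with the conjugate, the difference becomes (-8t) / (√(t^2 - 8*t) + t).
For large t the denominator behaves like 2·t, so the quotient tends to -8/2 = -4.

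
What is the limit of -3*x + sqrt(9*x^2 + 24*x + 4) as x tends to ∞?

4

This has the form ∞ − ∞. Multiply and divide by the conjugate √(9*x^2 + 24*x + 4) + 3x.
That gives (24x + 4) / (√(9*x^2 + 24*x + 4) + 3x).
Divide numerator and denominator by x: the limit is 24/(2·3) = 4.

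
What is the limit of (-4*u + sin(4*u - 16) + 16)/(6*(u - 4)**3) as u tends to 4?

-16/9

Direct substitution gives 0/0.
Apply L'Hôpital: lim (4*cos(4*u - 16) - 4)/(18*(u - 4)^2), still 0/0.
Apply L'Hôpital: lim (-16*sin(4*u - 16))/(36*u - 144), still 0/0.
After 3 applications of L'Hôpital's rule the quotient is (-64*cos(4*u - 16))/(36); substituting u = 4 gives -16/9.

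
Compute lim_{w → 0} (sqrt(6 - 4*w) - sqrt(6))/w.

-√(6)/3

A 0/0 form; rationalise with √(6 - 4w) + √6. This collapses the numerator to -4w, leaving -4/(√(6 - 4w) + √6) → -4/(2√6) = -√(6)/3.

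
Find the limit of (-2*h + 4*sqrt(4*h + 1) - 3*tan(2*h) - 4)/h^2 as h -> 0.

-8

Substitution gives 0/0 (the numerator vanishes to order 2).
Expand each term to order h^2: the coefficient of h^2 in 4·√(1 + 4h) is -8 and in -3·tan(2h) is 0.
Lower-order terms cancel with the polynomial part, so the numerator is (-8)·h^2 + o(h^2), and the limit is (-8)/(1) = -8.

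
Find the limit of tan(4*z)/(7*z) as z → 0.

Substitution gives 0/0.
Since tan(u)/u → 1 as u → 0, tan(4z)/(4z) → 1 and the limit is 4/7.

4/7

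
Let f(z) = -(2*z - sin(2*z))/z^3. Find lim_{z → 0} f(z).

-4/3

Direct substitution gives 0/0.
Apply L'Hôpital: lim (2 - 2*cos(2*z))/(-3*z^2), still 0/0.
Apply L'Hôpital: lim (4*sin(2*z))/(-6*z), still 0/0.
After 3 applications of L'Hôpital's rule the quotient is (8*cos(2*z))/(-6); substituting z = 0 gives -4/3.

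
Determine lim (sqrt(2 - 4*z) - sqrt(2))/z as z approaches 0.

A 0/0 form; rationalise with √(2 - 4z) + √2. This collapses the numerator to -4z, leaving -4/(√(2 - 4z) + √2) → -4/(2√2) = -√(2).

-√(2)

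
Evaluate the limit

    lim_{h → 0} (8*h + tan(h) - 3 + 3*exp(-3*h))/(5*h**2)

27/10

Substitution gives 0/0; apply L'Hôpital's rule 2 times.
After differentiating numerator and denominator 2 times the quotient is (2*tan(h)/cos(h)^2 + 27*e^(-3*h))/(10); at h = 0 this is 27/10.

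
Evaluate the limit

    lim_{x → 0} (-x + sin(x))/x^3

Direct substitution gives 0/0.
Apply L'Hôpital: lim (cos(x) - 1)/(3*x^2), still 0/0.
Apply L'Hôpital: lim (-sin(x))/(6*x), still 0/0.
After 3 applications of L'Hôpital's rule the quotient is (-cos(x))/(6); substituting x = 0 gives -1/6.

-1/6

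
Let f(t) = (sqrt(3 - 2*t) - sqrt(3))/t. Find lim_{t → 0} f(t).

A 0/0 form; rationalise with √(3 - 2t) + √3. This collapses the numerator to -2t, leaving -2/(√(3 - 2t) + √3) → -2/(2√3) = -√(3)/3.

-√(3)/3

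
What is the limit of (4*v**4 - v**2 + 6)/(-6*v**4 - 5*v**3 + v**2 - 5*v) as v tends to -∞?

Numerator and denominator both have degree 4.
Dividing every term by v^4, all lower-order terms vanish and the limit is the ratio of leading coefficients, 4/(-6) = -2/3.

-2/3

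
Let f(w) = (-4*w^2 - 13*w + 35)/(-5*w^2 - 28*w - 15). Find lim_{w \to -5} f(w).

27/22

At w = -5 both the top and bottom vanish — a removable singularity. Factoring out (w + 5) from each leaves (7 - 4*w)/(-5*w - 3), which at w = -5 equals 27/22.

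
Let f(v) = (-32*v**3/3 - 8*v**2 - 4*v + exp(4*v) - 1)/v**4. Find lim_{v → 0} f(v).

Direct substitution gives 0/0.
Apply L'Hôpital: lim (-32*v^2 - 16*v + 4*e^(4*v) - 4)/(4*v^3), still 0/0.
Apply L'Hôpital: lim (-64*v + 16*e^(4*v) - 16)/(12*v^2), still 0/0.
Apply L'Hôpital: lim (64*e^(4*v) - 64)/(24*v), still 0/0.
After 4 applications of L'Hôpital's rule the quotient is (256*e^(4*v))/(24); substituting v = 0 gives 32/3.

32/3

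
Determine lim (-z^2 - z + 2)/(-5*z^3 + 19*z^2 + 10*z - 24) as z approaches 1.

-1/11

Direct substitution gives 0/0, so factor. Both numerator and denominator have (z - 1) as a factor.
After cancelling, the expression reduces to (-z - 2)/(-5*z^2 + 14*z + 24).
Substituting z = 1 gives -1/11.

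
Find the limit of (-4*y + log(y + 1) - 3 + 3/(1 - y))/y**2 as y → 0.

Substitution gives 0/0 (the numerator vanishes to order 2).
Expand each term to order y^2: the coefficient of y^2 in 3·1/(1 - y) is 3 and in ln(1 + y) is -1/2.
Lower-order terms cancel with the polynomial part, so the numerator is (5/2)·y^2 + o(y^2), and the limit is (5/2)/(1) = 5/2.

5/2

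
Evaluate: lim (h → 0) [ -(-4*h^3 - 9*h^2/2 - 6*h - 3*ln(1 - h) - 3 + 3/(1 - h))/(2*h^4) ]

Substitution gives 0/0 (the numerator vanishes to order 4).
Expand each term to order h^4: the coefficient of h^4 in -3·ln(1 - h) is 3/4 and in 3·1/(1 - h) is 3.
Lower-order terms cancel with the polynomial part, so the numerator is (15/4)·h^4 + o(h^4), and the limit is (15/4)/(-2) = -15/8.

-15/8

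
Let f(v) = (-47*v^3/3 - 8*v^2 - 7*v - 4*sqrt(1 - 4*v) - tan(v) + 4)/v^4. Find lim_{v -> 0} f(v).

40

Substitution gives 0/0; apply L'Hôpital's rule 4 times.
After differentiating numerator and denominator 4 times the quotient is (8*tan(v)/cos(v)^2 - 24*tan(v)/cos(v)^4 + 960/(1 - 4*v)^(7/2))/(24); at v = 0 this is 40.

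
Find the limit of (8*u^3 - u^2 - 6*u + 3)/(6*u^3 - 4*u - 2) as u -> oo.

4/3

Numerator and denominator both have degree 3.
Dividing every term by u^3, all lower-order terms vanish and the limit is the ratio of leading coefficients, 8/(6) = 4/3.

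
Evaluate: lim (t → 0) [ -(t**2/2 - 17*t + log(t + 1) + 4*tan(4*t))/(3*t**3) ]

Substitution gives 0/0; apply L'Hôpital's rule 3 times.
After differentiating numerator and denominator 3 times the quotient is (2*(256*(t + 1)^3*(3*tan(4*t)^2 + 1)/cos(4*t)^2 + 1)/(t + 1)^3)/(-18); at t = 0 this is -257/9.

-257/9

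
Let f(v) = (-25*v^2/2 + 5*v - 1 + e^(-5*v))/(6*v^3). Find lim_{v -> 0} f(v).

-125/36

Direct substitution gives 0/0.
Apply L'Hôpital: lim (-25*v + 5 - 5*e^(-5*v))/(18*v^2), still 0/0.
Apply L'Hôpital: lim (-25 + 25*e^(-5*v))/(36*v), still 0/0.
After 3 applications of L'Hôpital's rule the quotient is (-125*e^(-5*v))/(36); substituting v = 0 gives -125/36.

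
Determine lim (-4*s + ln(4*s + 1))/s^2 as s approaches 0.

Direct substitution gives 0/0.
Apply L'Hôpital: lim (-4 + 4/(4*s + 1))/(2*s), still 0/0.
After 2 applications of L'Hôpital's rule the quotient is (-16/(4*s + 1)^2)/(2); substituting s = 0 gives -8.

-8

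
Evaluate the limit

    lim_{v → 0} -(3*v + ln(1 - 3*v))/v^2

9/2

Direct substitution gives 0/0.
Apply L'Hôpital: lim (3 - 3/(1 - 3*v))/(-2*v), still 0/0.
After 2 applications of L'Hôpital's rule the quotient is (-9/(1 - 3*v)^2)/(-2); substituting v = 0 gives 9/2.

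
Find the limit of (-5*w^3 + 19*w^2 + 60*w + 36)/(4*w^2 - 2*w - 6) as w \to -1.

-7/10

Direct substitution gives 0/0, so factor. Both numerator and denominator have (w + 1) as a factor.
After cancelling, the expression reduces to (-5*w^2 + 24*w + 36)/(4*w - 6).
Substituting w = -1 gives -7/10.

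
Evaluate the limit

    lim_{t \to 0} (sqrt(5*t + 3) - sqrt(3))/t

5*√(3)/6

Substitution gives 0/0. Multiply numerator and denominator by the conjugate √(3 + 5t) + √3.
The numerator becomes (3 + 5t) − 3 = 5t, so the expression simplifies to 5/(√(3 + 5t) + √3).
Letting t → 0 gives 5/(2√3) = 5*√(3)/6.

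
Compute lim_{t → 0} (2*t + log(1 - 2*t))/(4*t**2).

Direct substitution gives 0/0.
Apply L'Hôpital: lim (2 - 2/(1 - 2*t))/(8*t), still 0/0.
After 2 applications of L'Hôpital's rule the quotient is (-4/(1 - 2*t)^2)/(8); substituting t = 0 gives -1/2.

-1/2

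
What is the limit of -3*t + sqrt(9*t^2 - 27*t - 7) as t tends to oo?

-9/2

This has the form ∞ − ∞. Multiply and divide by the conjugate √(9*t^2 - 27*t - 7) + 3t.
That gives (-27t - 7) / (√(9*t^2 - 27*t - 7) + 3t).
Divide numerator and denominator by t: the limit is -27/(2·3) = -9/2.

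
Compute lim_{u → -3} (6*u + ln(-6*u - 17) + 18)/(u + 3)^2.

-18

Direct substitution gives 0/0.
Apply L'Hôpital: lim (6 - 6/(-6*u - 17))/(2*u + 6), still 0/0.
After 2 applications of L'Hôpital's rule the quotient is (-36/(-6*u - 17)^2)/(2); substituting u = -3 gives -18.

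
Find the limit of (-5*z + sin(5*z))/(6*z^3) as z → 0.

Direct substitution gives 0/0.
Apply L'Hôpital: lim (5*cos(5*z) - 5)/(18*z^2), still 0/0.
Apply L'Hôpital: lim (-25*sin(5*z))/(36*z), still 0/0.
After 3 applications of L'Hôpital's rule the quotient is (-125*cos(5*z))/(36); substituting z = 0 gives -125/36.

-125/36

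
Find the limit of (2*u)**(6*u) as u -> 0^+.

1

Base → 0⁺ and exponent → 0⁺: a 0^0 form.
Take logs: 6u·ln(2u). This is 0·(−∞); rewriting as ln(2u)/(1/(6u)) and applying L'Hôpital gives 0.
Hence the limit is e^0 = 1.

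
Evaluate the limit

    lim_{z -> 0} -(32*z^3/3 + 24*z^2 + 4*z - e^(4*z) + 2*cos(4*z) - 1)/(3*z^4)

-32/9

Substitution gives 0/0; apply L'Hôpital's rule 4 times.
After differentiating numerator and denominator 4 times the quotient is (-256*e^(4*z) + 512*cos(4*z))/(-72); at z = 0 this is -32/9.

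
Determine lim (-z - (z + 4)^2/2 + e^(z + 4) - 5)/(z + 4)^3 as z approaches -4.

Direct substitution gives 0/0.
Apply L'Hôpital: lim (-z + e^(z + 4) - 5)/(3*(z + 4)^2), still 0/0.
Apply L'Hôpital: lim (e^(z + 4) - 1)/(6*z + 24), still 0/0.
After 3 applications of L'Hôpital's rule the quotient is (e^(z + 4))/(6); substituting z = -4 gives 1/6.

1/6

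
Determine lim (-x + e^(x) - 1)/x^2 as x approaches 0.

1/2

Direct substitution gives 0/0.
Apply L'Hôpital: lim (e^(x) - 1)/(2*x), still 0/0.
After 2 applications of L'Hôpital's rule the quotient is (e^(x))/(2); substituting x = 0 gives 1/2.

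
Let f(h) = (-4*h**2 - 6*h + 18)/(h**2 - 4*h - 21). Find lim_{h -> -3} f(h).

-9/5

At h = -3 both the top and bottom vanish — a removable singularity. Factoring out (h + 3) from each leaves (6 - 4*h)/(h - 7), which at h = -3 equals -9/5.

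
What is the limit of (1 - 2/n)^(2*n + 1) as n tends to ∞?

Write it as [(1 - 2/n)^n]^(2) · (1 - 2/n)^(1). The bracketed term tends to e^(-2) and the second factor to 1, so the limit is e^(-4).

e^(-4)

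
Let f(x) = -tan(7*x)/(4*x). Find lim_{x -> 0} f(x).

-7/4

Substitution gives 0/0.
Since tan(u)/u → 1 as u → 0, tan(7x)/(7x) → 1 and the limit is 7/(-4) = -7/4.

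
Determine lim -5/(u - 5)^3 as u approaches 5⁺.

As u → 5⁺, (u - 5) → 0⁺, so (u - 5)^3 → 0⁺ and -5/(u - 5)^3 → -∞.

-∞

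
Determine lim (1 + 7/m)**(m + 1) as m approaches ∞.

Let L be the limit and take ln: ln L = lim (m + 1)·ln(1 + 7/m) = lim (m + 1)·(7/m + O(1/m²)) = 7.
Hence L = e^(7).

e^(7)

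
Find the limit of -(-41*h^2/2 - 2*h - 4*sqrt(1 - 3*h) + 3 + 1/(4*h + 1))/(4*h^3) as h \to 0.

Substitution gives 0/0 (the numerator vanishes to order 3).
Expand each term to order h^3: the coefficient of h^3 in -4·√(1 - 3h) is 27/4 and in 1/(1 + 4h) is -64.
Lower-order terms cancel with the polynomial part, so the numerator is (-229/4)·h^3 + o(h^3), and the limit is (-229/4)/(-4) = 229/16.

229/16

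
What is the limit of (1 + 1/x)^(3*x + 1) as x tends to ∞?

e^(3)

Write it as [(1 + 1/x)^x]^(3) · (1 + 1/x)^(1). The bracketed term tends to e^(1) and the second factor to 1, so the limit is e^(3).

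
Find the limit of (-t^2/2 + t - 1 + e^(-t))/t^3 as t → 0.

-1/6

Direct substitution gives 0/0.
Apply L'Hôpital: lim (-t + 1 - e^(-t))/(3*t^2), still 0/0.
Apply L'Hôpital: lim (-1 + e^(-t))/(6*t), still 0/0.
After 3 applications of L'Hôpital's rule the quotient is (-e^(-t))/(6); substituting t = 0 gives -1/6.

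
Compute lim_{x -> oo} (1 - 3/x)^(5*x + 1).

Let L be the limit and take ln: ln L = lim (5x + 1)·ln(1 - 3/x) = lim (5x + 1)·(-3/x + O(1/x²)) = -15.
Hence L = e^(-15).

e^(-15)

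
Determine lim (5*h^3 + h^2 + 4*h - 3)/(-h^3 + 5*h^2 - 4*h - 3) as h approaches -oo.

Numerator and denominator both have degree 3.
Dividing every term by h^3, all lower-order terms vanish and the limit is the ratio of leading coefficients, 5/(-1) = -5.

-5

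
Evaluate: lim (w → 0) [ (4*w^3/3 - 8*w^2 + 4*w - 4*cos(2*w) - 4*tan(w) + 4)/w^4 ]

-8/3

Substitution gives 0/0 (the numerator vanishes to order 4).
Expand each term to order w^4: the coefficient of w^4 in -4·tan(w) is 0 and in -4·cos(2w) is -8/3.
Lower-order terms cancel with the polynomial part, so the numerator is (-8/3)·w^4 + o(w^4), and the limit is (-8/3)/(1) = -8/3.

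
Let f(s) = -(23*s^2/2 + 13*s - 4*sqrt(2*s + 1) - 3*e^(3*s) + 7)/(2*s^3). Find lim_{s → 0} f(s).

Substitution gives 0/0; apply L'Hôpital's rule 3 times.
After differentiating numerator and denominator 3 times the quotient is (-81*e^(3*s) - 12/(2*s + 1)^(5/2))/(-12); at s = 0 this is 31/4.

31/4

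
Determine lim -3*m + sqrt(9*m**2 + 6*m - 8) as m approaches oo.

An ∞ − ∞ form. Rationalising with the conjugate, the difference becomes (6m - 8) / (√(9*m^2 + 6*m - 8) + 3m).
For large m the denominator behaves like 2·3m, so the quotient tends to 6/6 = 1.

1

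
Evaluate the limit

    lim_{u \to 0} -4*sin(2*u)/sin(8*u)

Substitution gives 0/0.
Divide numerator and denominator by u: sin(2u)/u → 2 and sin(8u)/u → 8, so the limit is -4·2/8 = -1.

-1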